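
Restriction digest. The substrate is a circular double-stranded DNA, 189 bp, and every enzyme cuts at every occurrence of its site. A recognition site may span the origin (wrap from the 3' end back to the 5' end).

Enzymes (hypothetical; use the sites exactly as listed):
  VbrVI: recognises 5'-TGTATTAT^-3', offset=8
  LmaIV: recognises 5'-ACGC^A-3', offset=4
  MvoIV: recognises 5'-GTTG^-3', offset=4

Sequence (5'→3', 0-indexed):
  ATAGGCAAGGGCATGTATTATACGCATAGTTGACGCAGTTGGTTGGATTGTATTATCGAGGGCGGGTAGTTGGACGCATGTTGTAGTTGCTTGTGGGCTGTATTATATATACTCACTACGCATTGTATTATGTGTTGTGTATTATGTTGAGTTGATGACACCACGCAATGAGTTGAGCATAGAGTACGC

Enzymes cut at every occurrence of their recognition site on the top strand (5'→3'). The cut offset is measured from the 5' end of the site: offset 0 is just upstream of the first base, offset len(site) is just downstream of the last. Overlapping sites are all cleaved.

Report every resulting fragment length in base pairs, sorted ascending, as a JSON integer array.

Site scan:
  VbrVI (TGTATTAT, off=8): starts [13, 48, 98, 123, 137] → cuts [21, 56, 106, 131, 145]
  LmaIV (ACGCA, off=4): starts [21, 32, 73, 117, 162, 185] → cuts [0, 25, 36, 77, 121, 166]
  MvoIV (GTTG, off=4): starts [28, 37, 41, 68, 79, 85, 133, 145, 150, 171] → cuts [32, 41, 45, 72, 83, 89, 137, 149, 154, 175]

All cut coordinates (distinct, sorted): [0, 21, 25, 32, 36, 41, 45, 56, 72, 77, 83, 89, 106, 121, 131, 137, 145, 149, 154, 166, 175]

Fragments:
  0→21: 21 bp
  21→25: 4 bp
  25→32: 7 bp
  32→36: 4 bp
  36→41: 5 bp
  41→45: 4 bp
  45→56: 11 bp
  56→72: 16 bp
  72→77: 5 bp
  77→83: 6 bp
  83→89: 6 bp
  89→106: 17 bp
  106→121: 15 bp
  121→131: 10 bp
  131→137: 6 bp
  137→145: 8 bp
  145→149: 4 bp
  149→154: 5 bp
  154→166: 12 bp
  166→175: 9 bp
  175→0 (wrap): 189-175+0 = 14 bp

[4,4,4,4,5,5,5,6,6,6,7,8,9,10,11,12,14,15,16,17,21]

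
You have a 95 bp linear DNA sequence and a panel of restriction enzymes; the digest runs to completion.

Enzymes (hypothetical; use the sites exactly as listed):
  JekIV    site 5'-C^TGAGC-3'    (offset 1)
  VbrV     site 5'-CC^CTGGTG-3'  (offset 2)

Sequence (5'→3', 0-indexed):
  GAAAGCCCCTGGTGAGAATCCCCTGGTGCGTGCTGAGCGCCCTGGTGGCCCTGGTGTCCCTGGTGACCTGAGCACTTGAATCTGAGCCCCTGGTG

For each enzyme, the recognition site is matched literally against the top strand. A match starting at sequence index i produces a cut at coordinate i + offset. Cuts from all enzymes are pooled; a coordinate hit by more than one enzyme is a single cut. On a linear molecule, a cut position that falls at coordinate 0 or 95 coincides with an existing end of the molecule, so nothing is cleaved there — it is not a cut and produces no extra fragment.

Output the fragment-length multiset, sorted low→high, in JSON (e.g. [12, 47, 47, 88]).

Per-enzyme occurrences:
  JekIV CTGAGC/1: at [32, 67, 81] ⇒ [33, 68, 82]
  VbrV CCCTGGTG/2: at [6, 20, 39, 48, 57, 87] ⇒ [8, 22, 41, 50, 59, 89]

All cut coordinates (distinct, sorted): [8, 22, 33, 41, 50, 59, 68, 82, 89]

Fragments:
  [0,8): 8 bp
  [8,22): 14 bp
  [22,33): 11 bp
  [33,41): 8 bp
  [41,50): 9 bp
  [50,59): 9 bp
  [59,68): 9 bp
  [68,82): 14 bp
  [82,89): 7 bp
  [89,95): 6 bp

[6,7,8,8,9,9,9,11,14,14]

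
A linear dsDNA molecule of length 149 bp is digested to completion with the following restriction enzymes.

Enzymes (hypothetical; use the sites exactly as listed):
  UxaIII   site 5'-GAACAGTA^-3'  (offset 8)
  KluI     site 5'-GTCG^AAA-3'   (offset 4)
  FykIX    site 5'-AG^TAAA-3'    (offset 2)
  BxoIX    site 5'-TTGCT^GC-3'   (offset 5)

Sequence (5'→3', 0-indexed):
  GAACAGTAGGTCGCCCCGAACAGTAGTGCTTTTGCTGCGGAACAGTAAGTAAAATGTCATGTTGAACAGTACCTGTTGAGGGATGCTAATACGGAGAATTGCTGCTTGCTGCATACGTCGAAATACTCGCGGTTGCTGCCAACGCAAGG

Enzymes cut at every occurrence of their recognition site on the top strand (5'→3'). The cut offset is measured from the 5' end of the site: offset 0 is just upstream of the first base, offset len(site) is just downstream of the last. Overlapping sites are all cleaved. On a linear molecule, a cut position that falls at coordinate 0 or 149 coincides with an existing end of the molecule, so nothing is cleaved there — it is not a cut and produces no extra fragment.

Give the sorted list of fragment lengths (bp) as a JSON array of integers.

[2,7,8,10,11,11,12,17,17,22,32]

Per-enzyme occurrences:
  UxaIII GAACAGTA/8: at [0, 17, 39, 63] ⇒ [8, 25, 47, 71]
  KluI GTCGAAA/4: at [116] ⇒ [120]
  FykIX AGTAAA/2: at [47] ⇒ [49]
  BxoIX TTGCTGC/5: at [31, 98, 105, 132] ⇒ [36, 103, 110, 137]

Pooled cuts: [8, 25, 36, 47, 49, 71, 103, 110, 120, 137]

Fragment lengths:
  [0,8): 8 bp
  [8,25): 17 bp
  [25,36): 11 bp
  [36,47): 11 bp
  [47,49): 2 bp
  [49,71): 22 bp
  [71,103): 32 bp
  [103,110): 7 bp
  [110,120): 10 bp
  [120,137): 17 bp
  [137,149): 12 bp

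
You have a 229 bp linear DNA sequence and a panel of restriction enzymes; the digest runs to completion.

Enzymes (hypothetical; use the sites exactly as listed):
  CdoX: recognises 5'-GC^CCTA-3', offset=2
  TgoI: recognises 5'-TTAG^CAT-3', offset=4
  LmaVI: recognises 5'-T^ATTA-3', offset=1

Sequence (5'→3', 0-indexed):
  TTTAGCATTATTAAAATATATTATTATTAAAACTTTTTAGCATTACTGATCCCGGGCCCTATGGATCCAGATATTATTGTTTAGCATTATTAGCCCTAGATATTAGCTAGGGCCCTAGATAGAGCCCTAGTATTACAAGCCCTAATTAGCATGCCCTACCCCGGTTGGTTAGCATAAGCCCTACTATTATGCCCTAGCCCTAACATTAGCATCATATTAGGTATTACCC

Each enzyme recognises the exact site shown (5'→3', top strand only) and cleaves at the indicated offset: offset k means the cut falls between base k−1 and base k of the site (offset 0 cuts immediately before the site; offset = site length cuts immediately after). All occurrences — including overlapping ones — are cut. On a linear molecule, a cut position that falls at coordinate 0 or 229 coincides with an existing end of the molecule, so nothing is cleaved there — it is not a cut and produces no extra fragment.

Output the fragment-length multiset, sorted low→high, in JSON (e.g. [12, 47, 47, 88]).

[3,3,4,4,5,5,6,6,6,6,6,7,7,7,7,7,9,9,10,11,12,12,12,15,15,17,18]

Per-enzyme occurrences:
  CdoX GCCCTA/2: at [55, 92, 111, 123, 138, 152, 177, 190, 196] ⇒ [57, 94, 113, 125, 140, 154, 179, 192, 198]
  TgoI TTAGCAT/4: at [1, 36, 80, 145, 168, 205] ⇒ [5, 40, 84, 149, 172, 209]
  LmaVI TATTA/1: at [8, 18, 21, 24, 71, 87, 100, 130, 184, 214, 221] ⇒ [9, 19, 22, 25, 72, 88, 101, 131, 185, 215, 222]

Pooled cuts: [5, 9, 19, 22, 25, 40, 57, 72, 84, 88, 94, 101, 113, 125, 131, 140, 149, 154, 172, 179, 185, 192, 198, 209, 215, 222]

Fragment lengths:
  [0,5): 5 bp
  [5,9): 4 bp
  [9,19): 10 bp
  [19,22): 3 bp
  [22,25): 3 bp
  [25,40): 15 bp
  [40,57): 17 bp
  [57,72): 15 bp
  [72,84): 12 bp
  [84,88): 4 bp
  [88,94): 6 bp
  [94,101): 7 bp
  [101,113): 12 bp
  [113,125): 12 bp
  [125,131): 6 bp
  [131,140): 9 bp
  [140,149): 9 bp
  [149,154): 5 bp
  [154,172): 18 bp
  [172,179): 7 bp
  [179,185): 6 bp
  [185,192): 7 bp
  [192,198): 6 bp
  [198,209): 11 bp
  [209,215): 6 bp
  [215,222): 7 bp
  [222,229): 7 bp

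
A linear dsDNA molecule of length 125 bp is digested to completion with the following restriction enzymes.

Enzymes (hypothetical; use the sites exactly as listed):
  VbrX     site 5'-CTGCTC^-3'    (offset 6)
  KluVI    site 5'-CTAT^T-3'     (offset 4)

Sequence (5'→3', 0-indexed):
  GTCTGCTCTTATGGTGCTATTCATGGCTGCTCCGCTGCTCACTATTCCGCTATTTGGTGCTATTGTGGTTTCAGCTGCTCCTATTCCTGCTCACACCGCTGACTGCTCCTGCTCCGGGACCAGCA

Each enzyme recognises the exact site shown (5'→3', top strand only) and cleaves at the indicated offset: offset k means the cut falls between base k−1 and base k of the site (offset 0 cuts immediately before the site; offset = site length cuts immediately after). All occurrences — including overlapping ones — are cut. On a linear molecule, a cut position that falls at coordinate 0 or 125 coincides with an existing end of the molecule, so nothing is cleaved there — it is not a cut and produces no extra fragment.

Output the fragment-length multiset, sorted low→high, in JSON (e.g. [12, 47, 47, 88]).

Per-enzyme occurrences:
  VbrX CTGCTC/6: at [2, 26, 34, 74, 86, 102, 108] ⇒ [8, 32, 40, 80, 92, 108, 114]
  KluVI CTATT/4: at [16, 41, 49, 59, 80] ⇒ [20, 45, 53, 63, 84]

All cut coordinates (distinct, sorted): [8, 20, 32, 40, 45, 53, 63, 80, 84, 92, 108, 114]

Fragments:
  [0,8): 8 bp
  [8,20): 12 bp
  [20,32): 12 bp
  [32,40): 8 bp
  [40,45): 5 bp
  [45,53): 8 bp
  [53,63): 10 bp
  [63,80): 17 bp
  [80,84): 4 bp
  [84,92): 8 bp
  [92,108): 16 bp
  [108,114): 6 bp
  [114,125): 11 bp

[4,5,6,8,8,8,8,10,11,12,12,16,17]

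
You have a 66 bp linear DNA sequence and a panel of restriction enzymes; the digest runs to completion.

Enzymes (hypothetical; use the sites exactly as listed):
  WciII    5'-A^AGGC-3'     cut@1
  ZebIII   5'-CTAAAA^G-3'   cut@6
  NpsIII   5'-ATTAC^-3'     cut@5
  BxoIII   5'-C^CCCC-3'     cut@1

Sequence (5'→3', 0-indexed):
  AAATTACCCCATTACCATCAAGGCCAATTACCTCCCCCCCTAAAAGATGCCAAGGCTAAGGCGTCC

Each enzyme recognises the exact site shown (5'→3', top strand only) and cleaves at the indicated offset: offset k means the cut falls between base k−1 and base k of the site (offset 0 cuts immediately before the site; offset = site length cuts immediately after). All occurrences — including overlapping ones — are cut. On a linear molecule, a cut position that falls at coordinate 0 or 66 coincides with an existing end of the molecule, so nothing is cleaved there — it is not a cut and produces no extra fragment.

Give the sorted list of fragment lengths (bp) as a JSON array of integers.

[1,1,3,5,6,7,7,8,8,9,11]

Per-enzyme occurrences:
  WciII AAGGC/1: at [19, 51, 57] ⇒ [20, 52, 58]
  ZebIII CTAAAAG/6: at [39] ⇒ [45]
  NpsIII ATTAC/5: at [2, 10, 26] ⇒ [7, 15, 31]
  BxoIII CCCCC/1: at [33, 34, 35] ⇒ [34, 35, 36]

All cut coordinates (distinct, sorted): [7, 15, 20, 31, 34, 35, 36, 45, 52, 58]

Fragment lengths:
  [0,7): 7 bp
  [7,15): 8 bp
  [15,20): 5 bp
  [20,31): 11 bp
  [31,34): 3 bp
  [34,35): 1 bp
  [35,36): 1 bp
  [36,45): 9 bp
  [45,52): 7 bp
  [52,58): 6 bp
  [58,66): 8 bp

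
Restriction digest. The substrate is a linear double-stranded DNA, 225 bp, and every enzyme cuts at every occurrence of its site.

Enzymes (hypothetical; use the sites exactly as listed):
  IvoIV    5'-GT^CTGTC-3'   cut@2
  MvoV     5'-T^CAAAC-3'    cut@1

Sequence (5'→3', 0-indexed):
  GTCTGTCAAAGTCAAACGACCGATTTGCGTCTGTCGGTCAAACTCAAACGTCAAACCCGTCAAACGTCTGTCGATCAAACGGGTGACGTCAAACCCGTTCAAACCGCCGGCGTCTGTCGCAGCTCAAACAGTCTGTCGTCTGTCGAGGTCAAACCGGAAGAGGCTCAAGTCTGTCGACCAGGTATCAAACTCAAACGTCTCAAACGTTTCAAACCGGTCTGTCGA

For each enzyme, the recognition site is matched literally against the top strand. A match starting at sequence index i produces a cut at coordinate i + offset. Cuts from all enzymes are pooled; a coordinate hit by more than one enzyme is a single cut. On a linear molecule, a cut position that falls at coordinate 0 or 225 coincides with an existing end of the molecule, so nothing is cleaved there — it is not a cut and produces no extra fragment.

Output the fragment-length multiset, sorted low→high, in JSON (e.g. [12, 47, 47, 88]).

[2,6,6,7,7,7,7,8,8,8,9,9,9,9,10,10,10,11,14,14,15,18,21]

Per-enzyme occurrences:
  IvoIV (GTCTGTC, off=2): starts [0, 28, 65, 111, 130, 137, 168, 216] → cuts [2, 30, 67, 113, 132, 139, 170, 218]
  MvoV (TCAAAC, off=1): starts [11, 37, 43, 50, 59, 74, 88, 98, 123, 148, 184, 190, 199, 208] → cuts [12, 38, 44, 51, 60, 75, 89, 99, 124, 149, 185, 191, 200, 209]

All cut coordinates (distinct, sorted): [2, 12, 30, 38, 44, 51, 60, 67, 75, 89, 99, 113, 124, 132, 139, 149, 170, 185, 191, 200, 209, 218]

Fragments:
  [0,2): 2 bp
  [2,12): 10 bp
  [12,30): 18 bp
  [30,38): 8 bp
  [38,44): 6 bp
  [44,51): 7 bp
  [51,60): 9 bp
  [60,67): 7 bp
  [67,75): 8 bp
  [75,89): 14 bp
  [89,99): 10 bp
  [99,113): 14 bp
  [113,124): 11 bp
  [124,132): 8 bp
  [132,139): 7 bp
  [139,149): 10 bp
  [149,170): 21 bp
  [170,185): 15 bp
  [185,191): 6 bp
  [191,200): 9 bp
  [200,209): 9 bp
  [209,218): 9 bp
  [218,225): 7 bp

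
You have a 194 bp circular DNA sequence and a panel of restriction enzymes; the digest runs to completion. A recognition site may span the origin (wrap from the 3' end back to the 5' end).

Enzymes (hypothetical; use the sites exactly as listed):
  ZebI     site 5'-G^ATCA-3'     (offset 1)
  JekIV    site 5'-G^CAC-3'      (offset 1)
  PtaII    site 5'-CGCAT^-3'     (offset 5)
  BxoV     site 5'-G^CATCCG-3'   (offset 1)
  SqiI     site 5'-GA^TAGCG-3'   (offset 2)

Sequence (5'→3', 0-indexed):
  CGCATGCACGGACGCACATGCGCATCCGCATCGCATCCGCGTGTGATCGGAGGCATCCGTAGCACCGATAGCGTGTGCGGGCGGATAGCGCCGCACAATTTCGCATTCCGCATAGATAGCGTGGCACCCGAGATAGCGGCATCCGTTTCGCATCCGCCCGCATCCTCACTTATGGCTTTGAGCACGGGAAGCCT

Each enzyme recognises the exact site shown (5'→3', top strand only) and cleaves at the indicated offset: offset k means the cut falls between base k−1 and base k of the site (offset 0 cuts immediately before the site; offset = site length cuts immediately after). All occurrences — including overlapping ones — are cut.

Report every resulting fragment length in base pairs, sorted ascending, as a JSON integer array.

[1,2,3,3,3,3,6,6,6,7,8,8,8,8,9,9,10,11,13,17,17,17,19]

Site scan:
  ZebI (GATCA, off=1): no sites
  JekIV (GCAC, off=1): starts [5, 13, 61, 92, 123, 181] → cuts [6, 14, 62, 93, 124, 182]
  PtaII (CGCAT, off=5): starts [0, 20, 26, 31, 101, 108, 148, 158] → cuts [5, 25, 31, 36, 106, 113, 153, 163]
  BxoV (GCATCCG, off=1): starts [21, 32, 52, 138, 149] → cuts [22, 33, 53, 139, 150]
  SqiI (GATAGCG, off=2): starts [66, 83, 114, 131] → cuts [68, 85, 116, 133]

All cut coordinates (distinct, sorted): [5, 6, 14, 22, 25, 31, 33, 36, 53, 62, 68, 85, 93, 106, 113, 116, 124, 133, 139, 150, 153, 163, 182]

Fragment lengths:
  5→6: 1 bp
  6→14: 8 bp
  14→22: 8 bp
  22→25: 3 bp
  25→31: 6 bp
  31→33: 2 bp
  33→36: 3 bp
  36→53: 17 bp
  53→62: 9 bp
  62→68: 6 bp
  68→85: 17 bp
  85→93: 8 bp
  93→106: 13 bp
  106→113: 7 bp
  113→116: 3 bp
  116→124: 8 bp
  124→133: 9 bp
  133→139: 6 bp
  139→150: 11 bp
  150→153: 3 bp
  153→163: 10 bp
  163→182: 19 bp
  182→5 (wrap): 194-182+5 = 17 bp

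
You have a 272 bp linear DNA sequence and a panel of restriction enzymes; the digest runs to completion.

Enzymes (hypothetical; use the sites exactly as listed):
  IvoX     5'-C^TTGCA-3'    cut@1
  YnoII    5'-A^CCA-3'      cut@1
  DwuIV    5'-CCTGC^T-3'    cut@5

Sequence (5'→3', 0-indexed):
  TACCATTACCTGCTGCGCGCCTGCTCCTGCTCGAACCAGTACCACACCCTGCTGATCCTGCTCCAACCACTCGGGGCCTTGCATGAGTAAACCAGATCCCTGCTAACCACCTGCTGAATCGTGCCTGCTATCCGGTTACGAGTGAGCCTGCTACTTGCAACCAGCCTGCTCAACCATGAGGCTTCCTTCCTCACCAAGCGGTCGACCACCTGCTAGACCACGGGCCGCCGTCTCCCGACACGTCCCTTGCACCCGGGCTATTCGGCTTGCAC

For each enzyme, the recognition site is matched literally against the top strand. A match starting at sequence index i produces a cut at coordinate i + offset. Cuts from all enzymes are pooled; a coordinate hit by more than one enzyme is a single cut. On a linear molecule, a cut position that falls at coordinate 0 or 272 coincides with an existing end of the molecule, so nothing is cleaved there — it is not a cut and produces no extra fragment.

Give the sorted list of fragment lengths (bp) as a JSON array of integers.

[2,3,3,4,4,5,5,6,6,6,6,8,8,9,9,11,11,11,12,12,12,13,14,20,20,23,29]

Scan for sites:
  IvoX CTTGCA/1: at [77, 153, 245, 265] ⇒ [78, 154, 246, 266]
  YnoII ACCA/1: at [1, 34, 40, 65, 90, 105, 159, 172, 192, 204, 216] ⇒ [2, 35, 41, 66, 91, 106, 160, 173, 193, 205, 217]
  DwuIV CCTGCT/5: at [8, 19, 25, 47, 56, 98, 109, 123, 146, 164, 208] ⇒ [13, 24, 30, 52, 61, 103, 114, 128, 151, 169, 213]

Pooled cuts: [2, 13, 24, 30, 35, 41, 52, 61, 66, 78, 91, 103, 106, 114, 128, 151, 154, 160, 169, 173, 193, 205, 213, 217, 246, 266]

Fragments:
  [0,2): 2 bp
  [2,13): 11 bp
  [13,24): 11 bp
  [24,30): 6 bp
  [30,35): 5 bp
  [35,41): 6 bp
  [41,52): 11 bp
  [52,61): 9 bp
  [61,66): 5 bp
  [66,78): 12 bp
  [78,91): 13 bp
  [91,103): 12 bp
  [103,106): 3 bp
  [106,114): 8 bp
  [114,128): 14 bp
  [128,151): 23 bp
  [151,154): 3 bp
  [154,160): 6 bp
  [160,169): 9 bp
  [169,173): 4 bp
  [173,193): 20 bp
  [193,205): 12 bp
  [205,213): 8 bp
  [213,217): 4 bp
  [217,246): 29 bp
  [246,266): 20 bp
  [266,272): 6 bp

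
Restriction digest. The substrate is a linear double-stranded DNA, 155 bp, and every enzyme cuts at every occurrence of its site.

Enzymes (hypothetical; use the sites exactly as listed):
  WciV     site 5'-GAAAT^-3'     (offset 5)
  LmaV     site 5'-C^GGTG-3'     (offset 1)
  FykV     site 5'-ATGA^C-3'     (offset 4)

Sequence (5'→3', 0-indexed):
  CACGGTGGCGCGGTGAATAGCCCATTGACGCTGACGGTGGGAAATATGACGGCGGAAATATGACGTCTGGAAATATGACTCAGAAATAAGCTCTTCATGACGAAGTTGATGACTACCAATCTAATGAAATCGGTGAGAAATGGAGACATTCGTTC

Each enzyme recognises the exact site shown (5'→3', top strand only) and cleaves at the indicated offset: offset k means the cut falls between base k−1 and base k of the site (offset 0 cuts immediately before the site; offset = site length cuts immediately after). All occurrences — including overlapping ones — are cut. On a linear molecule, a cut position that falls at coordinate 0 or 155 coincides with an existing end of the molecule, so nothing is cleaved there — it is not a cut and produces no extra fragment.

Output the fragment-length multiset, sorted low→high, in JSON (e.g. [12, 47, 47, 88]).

Scan for sites:
  WciV (GAAAT, off=5): starts [40, 54, 69, 82, 125, 136] → cuts [45, 59, 74, 87, 130, 141]
  LmaV (CGGTG, off=1): starts [2, 10, 34, 130] → cuts [3, 11, 35, 131]
  FykV (ATGAC, off=4): starts [45, 59, 74, 96, 108] → cuts [49, 63, 78, 100, 112]

Pooled cuts: [3, 11, 35, 45, 49, 59, 63, 74, 78, 87, 100, 112, 130, 131, 141]

Fragments:
  [0,3): 3 bp
  [3,11): 8 bp
  [11,35): 24 bp
  [35,45): 10 bp
  [45,49): 4 bp
  [49,59): 10 bp
  [59,63): 4 bp
  [63,74): 11 bp
  [74,78): 4 bp
  [78,87): 9 bp
  [87,100): 13 bp
  [100,112): 12 bp
  [112,130): 18 bp
  [130,131): 1 bp
  [131,141): 10 bp
  [141,155): 14 bp

[1,3,4,4,4,8,9,10,10,10,11,12,13,14,18,24]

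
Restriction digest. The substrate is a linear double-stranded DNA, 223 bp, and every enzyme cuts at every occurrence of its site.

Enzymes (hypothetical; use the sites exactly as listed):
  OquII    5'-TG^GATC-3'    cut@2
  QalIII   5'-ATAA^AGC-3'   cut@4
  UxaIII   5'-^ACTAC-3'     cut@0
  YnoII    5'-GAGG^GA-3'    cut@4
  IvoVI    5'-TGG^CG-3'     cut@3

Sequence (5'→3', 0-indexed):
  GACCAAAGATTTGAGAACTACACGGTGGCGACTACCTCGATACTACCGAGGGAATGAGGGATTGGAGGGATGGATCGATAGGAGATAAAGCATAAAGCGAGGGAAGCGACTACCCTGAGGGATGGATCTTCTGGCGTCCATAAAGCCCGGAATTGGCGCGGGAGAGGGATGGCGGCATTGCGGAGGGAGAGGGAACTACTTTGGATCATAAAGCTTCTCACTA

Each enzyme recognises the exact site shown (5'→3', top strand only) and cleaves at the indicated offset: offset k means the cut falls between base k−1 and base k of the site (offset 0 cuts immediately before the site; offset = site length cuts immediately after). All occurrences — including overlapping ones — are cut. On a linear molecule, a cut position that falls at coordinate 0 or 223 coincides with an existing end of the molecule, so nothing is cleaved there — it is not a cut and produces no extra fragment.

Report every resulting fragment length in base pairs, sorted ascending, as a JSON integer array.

[2,2,4,4,5,6,6,7,7,8,8,9,9,9,10,10,11,11,12,12,12,13,14,16,16]

Site scan:
  OquII (TGGATC, off=2): starts [70, 122, 201] → cuts [72, 124, 203]
  QalIII (ATAAAGC, off=4): starts [84, 91, 139, 207] → cuts [88, 95, 143, 211]
  UxaIII (ACTAC, off=0): starts [16, 30, 41, 108, 194] → cuts [16, 30, 41, 108, 194]
  YnoII (GAGGGA, off=4): starts [47, 55, 64, 98, 116, 163, 182, 188] → cuts [51, 59, 68, 102, 120, 167, 186, 192]
  IvoVI (TGGCG, off=3): starts [25, 131, 153, 169] → cuts [28, 134, 156, 172]

Pooled cuts: [16, 28, 30, 41, 51, 59, 68, 72, 88, 95, 102, 108, 120, 124, 134, 143, 156, 167, 172, 186, 192, 194, 203, 211]

Fragment lengths:
  [0,16): 16 bp
  [16,28): 12 bp
  [28,30): 2 bp
  [30,41): 11 bp
  [41,51): 10 bp
  [51,59): 8 bp
  [59,68): 9 bp
  [68,72): 4 bp
  [72,88): 16 bp
  [88,95): 7 bp
  [95,102): 7 bp
  [102,108): 6 bp
  [108,120): 12 bp
  [120,124): 4 bp
  [124,134): 10 bp
  [134,143): 9 bp
  [143,156): 13 bp
  [156,167): 11 bp
  [167,172): 5 bp
  [172,186): 14 bp
  [186,192): 6 bp
  [192,194): 2 bp
  [194,203): 9 bp
  [203,211): 8 bp
  [211,223): 12 bp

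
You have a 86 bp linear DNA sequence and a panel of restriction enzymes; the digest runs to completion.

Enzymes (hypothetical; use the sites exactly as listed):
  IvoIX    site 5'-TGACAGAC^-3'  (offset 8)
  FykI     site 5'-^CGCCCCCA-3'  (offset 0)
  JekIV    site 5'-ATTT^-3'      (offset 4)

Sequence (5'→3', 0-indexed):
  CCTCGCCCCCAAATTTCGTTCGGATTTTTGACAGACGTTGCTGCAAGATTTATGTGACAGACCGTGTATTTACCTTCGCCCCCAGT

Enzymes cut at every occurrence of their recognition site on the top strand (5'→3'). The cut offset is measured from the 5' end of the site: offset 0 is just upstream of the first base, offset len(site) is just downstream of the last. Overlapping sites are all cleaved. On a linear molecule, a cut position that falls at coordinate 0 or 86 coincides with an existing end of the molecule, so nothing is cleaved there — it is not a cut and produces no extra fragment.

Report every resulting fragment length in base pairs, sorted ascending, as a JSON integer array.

[3,5,9,9,10,11,11,13,15]

Scan for sites:
  IvoIX TGACAGAC/8: at [28, 54] ⇒ [36, 62]
  FykI CGCCCCCA/0: at [3, 76] ⇒ [3, 76]
  JekIV ATTT/4: at [12, 23, 47, 67] ⇒ [16, 27, 51, 71]

All cut coordinates (distinct, sorted): [3, 16, 27, 36, 51, 62, 71, 76]

Fragments:
  [0,3): 3 bp
  [3,16): 13 bp
  [16,27): 11 bp
  [27,36): 9 bp
  [36,51): 15 bp
  [51,62): 11 bp
  [62,71): 9 bp
  [71,76): 5 bp
  [76,86): 10 bp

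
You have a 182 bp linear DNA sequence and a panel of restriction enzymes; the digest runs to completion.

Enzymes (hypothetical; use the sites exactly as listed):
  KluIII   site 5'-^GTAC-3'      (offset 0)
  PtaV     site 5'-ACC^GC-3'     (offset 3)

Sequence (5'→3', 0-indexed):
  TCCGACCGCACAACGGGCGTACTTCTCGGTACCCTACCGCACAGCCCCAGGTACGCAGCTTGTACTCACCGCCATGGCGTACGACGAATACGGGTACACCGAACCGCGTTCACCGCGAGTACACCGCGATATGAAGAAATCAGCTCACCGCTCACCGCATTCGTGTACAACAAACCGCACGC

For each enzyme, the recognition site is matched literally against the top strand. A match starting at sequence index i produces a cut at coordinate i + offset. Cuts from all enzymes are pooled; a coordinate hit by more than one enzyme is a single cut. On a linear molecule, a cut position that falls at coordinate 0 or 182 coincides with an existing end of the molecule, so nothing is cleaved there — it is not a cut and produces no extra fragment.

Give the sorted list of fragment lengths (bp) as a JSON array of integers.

Per-enzyme occurrences:
  KluIII (GTAC, off=0): starts [18, 28, 50, 61, 78, 93, 118, 164] → cuts [18, 28, 50, 61, 78, 93, 118, 164]
  PtaV (ACCGC, off=3): starts [4, 35, 67, 102, 111, 122, 146, 153, 173] → cuts [7, 38, 70, 105, 114, 125, 149, 156, 176]

Pooled cuts: [7, 18, 28, 38, 50, 61, 70, 78, 93, 105, 114, 118, 125, 149, 156, 164, 176]

Fragment lengths:
  [0,7): 7 bp
  [7,18): 11 bp
  [18,28): 10 bp
  [28,38): 10 bp
  [38,50): 12 bp
  [50,61): 11 bp
  [61,70): 9 bp
  [70,78): 8 bp
  [78,93): 15 bp
  [93,105): 12 bp
  [105,114): 9 bp
  [114,118): 4 bp
  [118,125): 7 bp
  [125,149): 24 bp
  [149,156): 7 bp
  [156,164): 8 bp
  [164,176): 12 bp
  [176,182): 6 bp

[4,6,7,7,7,8,8,9,9,10,10,11,11,12,12,12,15,24]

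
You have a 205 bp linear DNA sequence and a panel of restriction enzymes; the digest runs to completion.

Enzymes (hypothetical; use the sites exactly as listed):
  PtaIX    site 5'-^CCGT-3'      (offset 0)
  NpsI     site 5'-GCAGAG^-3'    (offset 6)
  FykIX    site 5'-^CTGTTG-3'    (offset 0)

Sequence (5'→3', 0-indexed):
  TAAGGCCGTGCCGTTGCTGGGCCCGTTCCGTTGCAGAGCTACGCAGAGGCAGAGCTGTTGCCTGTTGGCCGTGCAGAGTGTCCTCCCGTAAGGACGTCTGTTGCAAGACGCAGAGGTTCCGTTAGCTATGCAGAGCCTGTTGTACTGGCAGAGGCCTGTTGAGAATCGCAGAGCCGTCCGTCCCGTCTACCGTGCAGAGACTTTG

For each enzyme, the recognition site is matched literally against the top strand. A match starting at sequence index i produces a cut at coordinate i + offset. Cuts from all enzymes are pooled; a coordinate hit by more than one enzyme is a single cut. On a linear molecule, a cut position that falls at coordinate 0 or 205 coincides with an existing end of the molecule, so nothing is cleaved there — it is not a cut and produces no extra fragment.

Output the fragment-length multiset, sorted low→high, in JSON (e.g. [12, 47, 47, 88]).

[1,2,3,4,5,5,5,5,6,6,7,7,7,7,10,10,10,11,12,12,17,17,18,18]

Site scan:
  PtaIX CCGT/0: at [5, 10, 22, 27, 68, 85, 118, 173, 177, 182, 189] ⇒ [5, 10, 22, 27, 68, 85, 118, 173, 177, 182, 189]
  NpsI GCAGAG/6: at [32, 42, 48, 72, 109, 129, 147, 167, 193] ⇒ [38, 48, 54, 78, 115, 135, 153, 173, 199]
  FykIX CTGTTG/0: at [54, 61, 97, 136, 155] ⇒ [54, 61, 97, 136, 155]

All cut coordinates (distinct, sorted): [5, 10, 22, 27, 38, 48, 54, 61, 68, 78, 85, 97, 115, 118, 135, 136, 153, 155, 173, 177, 182, 189, 199]

Fragment lengths:
  [0,5): 5 bp
  [5,10): 5 bp
  [10,22): 12 bp
  [22,27): 5 bp
  [27,38): 11 bp
  [38,48): 10 bp
  [48,54): 6 bp
  [54,61): 7 bp
  [61,68): 7 bp
  [68,78): 10 bp
  [78,85): 7 bp
  [85,97): 12 bp
  [97,115): 18 bp
  [115,118): 3 bp
  [118,135): 17 bp
  [135,136): 1 bp
  [136,153): 17 bp
  [153,155): 2 bp
  [155,173): 18 bp
  [173,177): 4 bp
  [177,182): 5 bp
  [182,189): 7 bp
  [189,199): 10 bp
  [199,205): 6 bp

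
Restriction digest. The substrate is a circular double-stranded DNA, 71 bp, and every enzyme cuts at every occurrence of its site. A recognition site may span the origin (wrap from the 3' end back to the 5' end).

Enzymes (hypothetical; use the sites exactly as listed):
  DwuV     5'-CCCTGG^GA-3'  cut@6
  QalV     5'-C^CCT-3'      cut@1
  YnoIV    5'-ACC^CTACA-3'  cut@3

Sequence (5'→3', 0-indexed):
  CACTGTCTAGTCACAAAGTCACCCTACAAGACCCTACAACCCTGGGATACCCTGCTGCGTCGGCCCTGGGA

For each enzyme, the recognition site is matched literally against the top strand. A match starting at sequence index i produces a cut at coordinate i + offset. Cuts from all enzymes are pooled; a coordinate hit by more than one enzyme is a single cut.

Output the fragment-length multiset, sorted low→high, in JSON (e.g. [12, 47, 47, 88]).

[1,1,5,5,5,7,9,14,24]

Site scan:
  DwuV CCCTGGGA/6: at [39, 63] ⇒ [45, 69]
  QalV CCCT/1: at [21, 31, 39, 49, 63] ⇒ [22, 32, 40, 50, 64]
  YnoIV ACCCTACA/3: at [20, 30] ⇒ [23, 33]

Pooled cuts: [22, 23, 32, 33, 40, 45, 50, 64, 69]

Fragment lengths:
  22→23: 1 bp
  23→32: 9 bp
  32→33: 1 bp
  33→40: 7 bp
  40→45: 5 bp
  45→50: 5 bp
  50→64: 14 bp
  64→69: 5 bp
  69→22 (wrap): 71-69+22 = 24 bp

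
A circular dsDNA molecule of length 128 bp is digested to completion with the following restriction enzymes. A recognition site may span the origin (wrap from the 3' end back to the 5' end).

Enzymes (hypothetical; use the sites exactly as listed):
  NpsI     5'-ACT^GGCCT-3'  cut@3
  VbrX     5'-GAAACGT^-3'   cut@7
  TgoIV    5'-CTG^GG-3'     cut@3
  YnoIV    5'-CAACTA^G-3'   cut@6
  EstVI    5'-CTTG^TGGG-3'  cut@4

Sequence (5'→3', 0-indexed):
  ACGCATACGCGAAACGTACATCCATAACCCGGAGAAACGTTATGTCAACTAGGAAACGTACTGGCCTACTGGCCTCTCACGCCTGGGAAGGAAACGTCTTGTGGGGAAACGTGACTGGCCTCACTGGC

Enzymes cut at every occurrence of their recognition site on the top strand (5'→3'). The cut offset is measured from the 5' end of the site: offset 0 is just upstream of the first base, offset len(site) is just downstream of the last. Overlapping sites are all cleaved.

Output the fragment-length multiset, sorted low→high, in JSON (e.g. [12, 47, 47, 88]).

Site scan:
  NpsI ACTGGCCT/3: at [59, 67, 113] ⇒ [62, 70, 116]
  VbrX GAAACGT/7: at [10, 33, 52, 90, 105] ⇒ [17, 40, 59, 97, 112]
  TgoIV CTGGG/3: at [82] ⇒ [85]
  YnoIV CAACTAG/6: at [45] ⇒ [51]
  EstVI CTTGTGGG/4: at [97] ⇒ [101]

Pooled cuts: [17, 40, 51, 59, 62, 70, 85, 97, 101, 112, 116]

Fragments:
  17→40: 23 bp
  40→51: 11 bp
  51→59: 8 bp
  59→62: 3 bp
  62→70: 8 bp
  70→85: 15 bp
  85→97: 12 bp
  97→101: 4 bp
  101→112: 11 bp
  112→116: 4 bp
  116→17 (wrap): 128-116+17 = 29 bp

[3,4,4,8,8,11,11,12,15,23,29]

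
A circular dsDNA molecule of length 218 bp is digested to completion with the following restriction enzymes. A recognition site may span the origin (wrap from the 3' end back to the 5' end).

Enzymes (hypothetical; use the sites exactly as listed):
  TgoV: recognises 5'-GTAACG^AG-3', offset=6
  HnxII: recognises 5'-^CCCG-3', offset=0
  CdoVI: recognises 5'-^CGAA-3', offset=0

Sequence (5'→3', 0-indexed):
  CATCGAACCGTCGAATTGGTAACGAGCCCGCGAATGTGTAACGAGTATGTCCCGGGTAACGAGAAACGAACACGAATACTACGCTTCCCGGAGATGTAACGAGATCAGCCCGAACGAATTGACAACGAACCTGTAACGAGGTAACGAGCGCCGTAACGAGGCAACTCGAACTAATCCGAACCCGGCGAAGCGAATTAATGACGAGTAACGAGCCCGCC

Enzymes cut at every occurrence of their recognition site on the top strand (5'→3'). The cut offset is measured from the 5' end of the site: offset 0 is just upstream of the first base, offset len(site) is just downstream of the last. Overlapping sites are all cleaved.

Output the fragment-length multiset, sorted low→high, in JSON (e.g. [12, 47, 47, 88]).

Scan for sites:
  TgoV GTAACGAG/6: at [18, 37, 55, 95, 132, 140, 152, 204] ⇒ [24, 43, 61, 101, 138, 146, 158, 210]
  HnxII CCCG/0: at [26, 50, 86, 108, 180, 212] ⇒ [26, 50, 86, 108, 180, 212]
  CdoVI CGAA/0: at [3, 11, 30, 66, 72, 110, 114, 125, 166, 176, 185, 190] ⇒ [3, 11, 30, 66, 72, 110, 114, 125, 166, 176, 185, 190]

All cut coordinates (distinct, sorted): [3, 11, 24, 26, 30, 43, 50, 61, 66, 72, 86, 101, 108, 110, 114, 125, 138, 146, 158, 166, 176, 180, 185, 190, 210, 212]

Fragments:
  3→11: 8 bp
  11→24: 13 bp
  24→26: 2 bp
  26→30: 4 bp
  30→43: 13 bp
  43→50: 7 bp
  50→61: 11 bp
  61→66: 5 bp
  66→72: 6 bp
  72→86: 14 bp
  86→101: 15 bp
  101→108: 7 bp
  108→110: 2 bp
  110→114: 4 bp
  114→125: 11 bp
  125→138: 13 bp
  138→146: 8 bp
  146→158: 12 bp
  158→166: 8 bp
  166→176: 10 bp
  176→180: 4 bp
  180→185: 5 bp
  185→190: 5 bp
  190→210: 20 bp
  210→212: 2 bp
  212→3 (wrap): 218-212+3 = 9 bp

[2,2,2,4,4,4,5,5,5,6,7,7,8,8,8,9,10,11,11,12,13,13,13,14,15,20]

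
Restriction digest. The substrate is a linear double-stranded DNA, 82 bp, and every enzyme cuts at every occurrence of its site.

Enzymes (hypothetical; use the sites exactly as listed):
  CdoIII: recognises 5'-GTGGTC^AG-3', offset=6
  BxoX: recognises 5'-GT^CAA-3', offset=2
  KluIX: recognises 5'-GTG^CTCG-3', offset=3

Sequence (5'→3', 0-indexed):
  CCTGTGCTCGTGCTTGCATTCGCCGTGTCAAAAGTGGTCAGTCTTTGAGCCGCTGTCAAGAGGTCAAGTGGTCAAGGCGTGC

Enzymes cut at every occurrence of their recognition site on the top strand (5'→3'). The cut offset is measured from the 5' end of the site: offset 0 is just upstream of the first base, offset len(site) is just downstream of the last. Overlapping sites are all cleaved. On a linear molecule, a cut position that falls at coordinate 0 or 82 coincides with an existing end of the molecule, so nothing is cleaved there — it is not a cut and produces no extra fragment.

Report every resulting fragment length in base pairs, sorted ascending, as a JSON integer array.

Scan for sites:
  CdoIII GTGGTCAG/6: at [33] ⇒ [39]
  BxoX GTCAA/2: at [26, 54, 62, 70] ⇒ [28, 56, 64, 72]
  KluIX GTGCTCG/3: at [3] ⇒ [6]

Pooled cuts: [6, 28, 39, 56, 64, 72]

Fragment lengths:
  [0,6): 6 bp
  [6,28): 22 bp
  [28,39): 11 bp
  [39,56): 17 bp
  [56,64): 8 bp
  [64,72): 8 bp
  [72,82): 10 bp

[6,8,8,10,11,17,22]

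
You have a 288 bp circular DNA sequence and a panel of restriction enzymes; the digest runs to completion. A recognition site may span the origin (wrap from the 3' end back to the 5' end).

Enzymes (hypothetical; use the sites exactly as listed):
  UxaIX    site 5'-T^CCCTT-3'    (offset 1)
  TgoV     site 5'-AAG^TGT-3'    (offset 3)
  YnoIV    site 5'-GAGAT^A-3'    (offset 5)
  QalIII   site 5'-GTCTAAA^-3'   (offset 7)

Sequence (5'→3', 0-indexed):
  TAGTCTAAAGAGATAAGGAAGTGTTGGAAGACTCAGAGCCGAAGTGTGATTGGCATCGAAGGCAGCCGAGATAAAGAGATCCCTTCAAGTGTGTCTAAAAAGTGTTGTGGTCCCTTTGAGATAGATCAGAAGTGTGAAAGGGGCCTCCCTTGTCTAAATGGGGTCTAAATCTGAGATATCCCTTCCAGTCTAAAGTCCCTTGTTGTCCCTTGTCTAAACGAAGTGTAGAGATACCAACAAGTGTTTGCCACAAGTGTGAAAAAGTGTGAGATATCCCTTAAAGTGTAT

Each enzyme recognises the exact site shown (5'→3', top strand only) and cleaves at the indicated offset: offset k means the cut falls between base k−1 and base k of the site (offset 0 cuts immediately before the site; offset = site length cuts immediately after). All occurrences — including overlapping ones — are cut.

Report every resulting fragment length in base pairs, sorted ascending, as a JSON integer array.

Per-enzyme occurrences:
  UxaIX (TCCCTT, off=1): starts [79, 110, 145, 178, 195, 205, 273] → cuts [80, 111, 146, 179, 196, 206, 274]
  TgoV (AAGTGT, off=3): starts [18, 41, 86, 99, 129, 220, 238, 251, 261, 280] → cuts [21, 44, 89, 102, 132, 223, 241, 254, 264, 283]
  YnoIV (GAGATA, off=5): starts [9, 67, 117, 172, 227, 267] → cuts [14, 72, 122, 177, 232, 272]
  QalIII (GTCTAAA, off=7): starts [2, 92, 151, 162, 187, 211] → cuts [9, 99, 158, 169, 194, 218]

Pooled cuts: [9, 14, 21, 44, 72, 80, 89, 99, 102, 111, 122, 132, 146, 158, 169, 177, 179, 194, 196, 206, 218, 223, 232, 241, 254, 264, 272, 274, 283]

Fragment lengths:
  9→14: 5 bp
  14→21: 7 bp
  21→44: 23 bp
  44→72: 28 bp
  72→80: 8 bp
  80→89: 9 bp
  89→99: 10 bp
  99→102: 3 bp
  102→111: 9 bp
  111→122: 11 bp
  122→132: 10 bp
  132→146: 14 bp
  146→158: 12 bp
  158→169: 11 bp
  169→177: 8 bp
  177→179: 2 bp
  179→194: 15 bp
  194→196: 2 bp
  196→206: 10 bp
  206→218: 12 bp
  218→223: 5 bp
  223→232: 9 bp
  232→241: 9 bp
  241→254: 13 bp
  254→264: 10 bp
  264→272: 8 bp
  272→274: 2 bp
  274→283: 9 bp
  283→9 (wrap): 288-283+9 = 14 bp

[2,2,2,3,5,5,7,8,8,8,9,9,9,9,9,10,10,10,10,11,11,12,12,13,14,14,15,23,28]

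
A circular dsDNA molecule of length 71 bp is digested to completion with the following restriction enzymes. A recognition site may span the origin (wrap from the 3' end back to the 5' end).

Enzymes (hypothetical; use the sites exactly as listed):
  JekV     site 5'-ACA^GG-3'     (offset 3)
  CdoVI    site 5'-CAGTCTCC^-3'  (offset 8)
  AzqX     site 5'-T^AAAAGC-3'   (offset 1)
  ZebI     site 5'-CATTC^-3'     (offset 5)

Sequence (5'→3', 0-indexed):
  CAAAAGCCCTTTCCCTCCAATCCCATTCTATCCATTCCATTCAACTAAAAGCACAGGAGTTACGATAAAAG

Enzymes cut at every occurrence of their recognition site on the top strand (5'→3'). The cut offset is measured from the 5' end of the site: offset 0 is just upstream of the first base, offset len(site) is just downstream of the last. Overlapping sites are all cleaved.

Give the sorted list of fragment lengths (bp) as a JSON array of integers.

Site scan:
  JekV ACAGG/3: at [52] ⇒ [55]
  CdoVI (CAGTCTCC, off=8): no sites
  AzqX TAAAAGC/1: at [45, 65] ⇒ [46, 66]
  ZebI CATTC/5: at [23, 32, 37] ⇒ [28, 37, 42]

All cut coordinates (distinct, sorted): [28, 37, 42, 46, 55, 66]

Fragment lengths:
  28→37: 9 bp
  37→42: 5 bp
  42→46: 4 bp
  46→55: 9 bp
  55→66: 11 bp
  66→28 (wrap): 71-66+28 = 33 bp

[4,5,9,9,11,33]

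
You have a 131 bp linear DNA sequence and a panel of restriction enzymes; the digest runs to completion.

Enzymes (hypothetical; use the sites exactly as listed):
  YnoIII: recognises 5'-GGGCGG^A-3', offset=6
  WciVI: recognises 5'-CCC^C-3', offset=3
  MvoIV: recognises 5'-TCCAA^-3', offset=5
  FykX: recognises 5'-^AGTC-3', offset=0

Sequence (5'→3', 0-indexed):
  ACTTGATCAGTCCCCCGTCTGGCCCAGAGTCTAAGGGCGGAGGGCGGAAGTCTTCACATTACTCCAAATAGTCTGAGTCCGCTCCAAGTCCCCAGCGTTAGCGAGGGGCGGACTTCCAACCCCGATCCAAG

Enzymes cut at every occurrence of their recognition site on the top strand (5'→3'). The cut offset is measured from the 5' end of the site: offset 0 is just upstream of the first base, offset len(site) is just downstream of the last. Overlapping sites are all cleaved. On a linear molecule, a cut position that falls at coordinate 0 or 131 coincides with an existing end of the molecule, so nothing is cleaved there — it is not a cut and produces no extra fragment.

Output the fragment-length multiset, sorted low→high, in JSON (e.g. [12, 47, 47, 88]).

Site scan:
  YnoIII (GGGCGGA, off=6): starts [34, 41, 105] → cuts [40, 47, 111]
  WciVI (CCCC, off=3): starts [11, 12, 89, 119] → cuts [14, 15, 92, 122]
  MvoIV (TCCAA, off=5): starts [62, 82, 114, 125] → cuts [67, 87, 119, 130]
  FykX (AGTC, off=0): starts [8, 27, 48, 69, 75, 86] → cuts [8, 27, 48, 69, 75, 86]

All cut coordinates (distinct, sorted): [8, 14, 15, 27, 40, 47, 48, 67, 69, 75, 86, 87, 92, 111, 119, 122, 130]

Fragment lengths:
  [0,8): 8 bp
  [8,14): 6 bp
  [14,15): 1 bp
  [15,27): 12 bp
  [27,40): 13 bp
  [40,47): 7 bp
  [47,48): 1 bp
  [48,67): 19 bp
  [67,69): 2 bp
  [69,75): 6 bp
  [75,86): 11 bp
  [86,87): 1 bp
  [87,92): 5 bp
  [92,111): 19 bp
  [111,119): 8 bp
  [119,122): 3 bp
  [122,130): 8 bp
  [130,131): 1 bp

[1,1,1,1,2,3,5,6,6,7,8,8,8,11,12,13,19,19]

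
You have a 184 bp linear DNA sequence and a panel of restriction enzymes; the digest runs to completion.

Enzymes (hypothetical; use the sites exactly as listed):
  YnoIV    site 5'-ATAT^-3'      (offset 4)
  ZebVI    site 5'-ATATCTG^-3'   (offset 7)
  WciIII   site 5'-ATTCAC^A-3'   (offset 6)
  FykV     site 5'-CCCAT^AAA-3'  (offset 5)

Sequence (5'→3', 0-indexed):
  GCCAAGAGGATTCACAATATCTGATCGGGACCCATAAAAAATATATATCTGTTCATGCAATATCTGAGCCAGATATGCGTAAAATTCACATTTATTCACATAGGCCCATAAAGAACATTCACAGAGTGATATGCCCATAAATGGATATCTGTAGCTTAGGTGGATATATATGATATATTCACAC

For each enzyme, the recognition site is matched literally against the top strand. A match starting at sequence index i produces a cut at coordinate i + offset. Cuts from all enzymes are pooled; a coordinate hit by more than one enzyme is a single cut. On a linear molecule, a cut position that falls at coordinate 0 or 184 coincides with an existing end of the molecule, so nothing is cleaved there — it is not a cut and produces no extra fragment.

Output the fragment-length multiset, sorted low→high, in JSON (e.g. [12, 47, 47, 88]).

Site scan:
  YnoIV ATAT/4: at [16, 40, 42, 44, 59, 72, 128, 144, 163, 165, 167, 172, 174] ⇒ [20, 44, 46, 48, 63, 76, 132, 148, 167, 169, 171, 176, 178]
  ZebVI ATATCTG/7: at [16, 44, 59, 144] ⇒ [23, 51, 66, 151]
  WciIII ATTCACA/6: at [9, 83, 93, 116, 176] ⇒ [15, 89, 99, 122, 182]
  FykV CCCATAAA/5: at [30, 104, 133] ⇒ [35, 109, 138]

Pooled cuts: [15, 20, 23, 35, 44, 46, 48, 51, 63, 66, 76, 89, 99, 109, 122, 132, 138, 148, 151, 167, 169, 171, 176, 178, 182]

Fragments:
  [0,15): 15 bp
  [15,20): 5 bp
  [20,23): 3 bp
  [23,35): 12 bp
  [35,44): 9 bp
  [44,46): 2 bp
  [46,48): 2 bp
  [48,51): 3 bp
  [51,63): 12 bp
  [63,66): 3 bp
  [66,76): 10 bp
  [76,89): 13 bp
  [89,99): 10 bp
  [99,109): 10 bp
  [109,122): 13 bp
  [122,132): 10 bp
  [132,138): 6 bp
  [138,148): 10 bp
  [148,151): 3 bp
  [151,167): 16 bp
  [167,169): 2 bp
  [169,171): 2 bp
  [171,176): 5 bp
  [176,178): 2 bp
  [178,182): 4 bp
  [182,184): 2 bp

[2,2,2,2,2,2,3,3,3,3,4,5,5,6,9,10,10,10,10,10,12,12,13,13,15,16]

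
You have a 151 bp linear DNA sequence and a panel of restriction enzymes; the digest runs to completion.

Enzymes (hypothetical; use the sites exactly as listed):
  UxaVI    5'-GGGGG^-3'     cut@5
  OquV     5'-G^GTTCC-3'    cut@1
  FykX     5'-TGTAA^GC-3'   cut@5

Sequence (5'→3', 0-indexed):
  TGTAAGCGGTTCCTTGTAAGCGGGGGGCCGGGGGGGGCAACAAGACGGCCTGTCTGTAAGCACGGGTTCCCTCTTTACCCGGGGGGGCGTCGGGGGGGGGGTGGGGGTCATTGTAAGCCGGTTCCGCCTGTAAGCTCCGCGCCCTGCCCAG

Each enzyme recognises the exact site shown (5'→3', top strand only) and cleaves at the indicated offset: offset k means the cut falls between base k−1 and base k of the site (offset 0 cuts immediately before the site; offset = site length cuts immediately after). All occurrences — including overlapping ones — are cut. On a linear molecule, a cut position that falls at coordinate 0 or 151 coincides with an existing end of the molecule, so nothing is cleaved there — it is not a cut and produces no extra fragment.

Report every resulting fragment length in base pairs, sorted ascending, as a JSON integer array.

[1,1,1,1,1,1,1,1,1,1,1,3,4,5,6,6,7,7,9,9,11,13,18,20,22]

Site scan:
  UxaVI GGGGG/5: at [21, 22, 29, 30, 31, 32, 80, 81, 82, 91, 92, 93, 94, 95, 96, 102] ⇒ [26, 27, 34, 35, 36, 37, 85, 86, 87, 96, 97, 98, 99, 100, 101, 107]
  OquV GGTTCC/1: at [7, 64, 119] ⇒ [8, 65, 120]
  FykX TGTAAGC/5: at [0, 14, 54, 111, 128] ⇒ [5, 19, 59, 116, 133]

Pooled cuts: [5, 8, 19, 26, 27, 34, 35, 36, 37, 59, 65, 85, 86, 87, 96, 97, 98, 99, 100, 101, 107, 116, 120, 133]

Fragment lengths:
  [0,5): 5 bp
  [5,8): 3 bp
  [8,19): 11 bp
  [19,26): 7 bp
  [26,27): 1 bp
  [27,34): 7 bp
  [34,35): 1 bp
  [35,36): 1 bp
  [36,37): 1 bp
  [37,59): 22 bp
  [59,65): 6 bp
  [65,85): 20 bp
  [85,86): 1 bp
  [86,87): 1 bp
  [87,96): 9 bp
  [96,97): 1 bp
  [97,98): 1 bp
  [98,99): 1 bp
  [99,100): 1 bp
  [100,101): 1 bp
  [101,107): 6 bp
  [107,116): 9 bp
  [116,120): 4 bp
  [120,133): 13 bp
  [133,151): 18 bp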